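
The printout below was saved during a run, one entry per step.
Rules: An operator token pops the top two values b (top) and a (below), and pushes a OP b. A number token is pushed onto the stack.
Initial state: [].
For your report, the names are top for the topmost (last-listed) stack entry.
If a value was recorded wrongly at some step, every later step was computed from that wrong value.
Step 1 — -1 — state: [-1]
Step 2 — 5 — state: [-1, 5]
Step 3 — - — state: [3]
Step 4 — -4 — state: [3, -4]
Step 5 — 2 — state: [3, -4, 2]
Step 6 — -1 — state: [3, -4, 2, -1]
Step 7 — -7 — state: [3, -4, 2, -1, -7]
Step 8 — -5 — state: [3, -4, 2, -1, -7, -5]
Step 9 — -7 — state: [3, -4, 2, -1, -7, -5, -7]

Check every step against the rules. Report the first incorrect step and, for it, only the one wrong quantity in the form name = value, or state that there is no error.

step 3, top = -6

Step 1: push -1: top = -1 — checks out.
Step 2: push 5: top = 5 — verified.
Step 3: -1 - 5 = -6 — the printout disagrees here.
The audit stops at step 3: the recorded entry is wrong and should be top = -6.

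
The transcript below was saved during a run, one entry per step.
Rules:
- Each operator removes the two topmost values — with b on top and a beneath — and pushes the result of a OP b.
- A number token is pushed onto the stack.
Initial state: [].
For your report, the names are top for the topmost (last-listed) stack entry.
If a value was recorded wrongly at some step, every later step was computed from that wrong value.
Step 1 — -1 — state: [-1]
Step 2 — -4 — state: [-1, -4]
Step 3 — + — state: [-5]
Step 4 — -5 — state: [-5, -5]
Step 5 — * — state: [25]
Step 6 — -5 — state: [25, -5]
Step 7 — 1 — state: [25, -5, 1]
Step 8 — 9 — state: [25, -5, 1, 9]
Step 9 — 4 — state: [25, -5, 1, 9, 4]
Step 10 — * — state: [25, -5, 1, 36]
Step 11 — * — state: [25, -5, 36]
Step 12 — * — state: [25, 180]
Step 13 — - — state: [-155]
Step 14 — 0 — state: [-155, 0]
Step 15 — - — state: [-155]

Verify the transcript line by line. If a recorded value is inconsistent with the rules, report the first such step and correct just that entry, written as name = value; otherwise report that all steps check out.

step 1: push -1: top = -1 -> matches
step 2: push -4: top = -4 -> agrees with the transcript
step 3: -1 + -4 = -5 -> no discrepancy
step 4: push -5: top = -5 -> verified
step 5: -5 * -5 = 25 -> checks out
step 6: push -5: top = -5 -> checks out
step 7: push 1: top = 1 -> verified
step 8: push 9: top = 9 -> agrees with the transcript
step 9: push 4: top = 4 -> verified
step 10: 9 * 4 = 36 -> consistent with the transcript
step 11: 1 * 36 = 36 -> in agreement
step 12: -5 * 36 = -180 -> the entry is off here
First deviation found at step 12; the corrected entry is top = -180.

step 12, top = -180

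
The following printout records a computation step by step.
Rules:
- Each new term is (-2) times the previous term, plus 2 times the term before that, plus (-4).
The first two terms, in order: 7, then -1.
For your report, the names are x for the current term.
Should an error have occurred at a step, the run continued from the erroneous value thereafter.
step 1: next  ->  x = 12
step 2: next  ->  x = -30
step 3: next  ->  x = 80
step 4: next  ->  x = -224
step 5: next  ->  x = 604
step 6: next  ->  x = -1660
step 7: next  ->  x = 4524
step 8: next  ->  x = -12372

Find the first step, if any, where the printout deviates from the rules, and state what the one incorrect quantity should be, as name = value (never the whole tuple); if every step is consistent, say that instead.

no error

Step 1: x = -2*(-1) + (2)*(7) + (-4) = 12 — exactly as logged.
Step 2: x = -2*(12) + (2)*(-1) + (-4) = -30 — exactly as logged.
Step 3: x = -2*(-30) + (2)*(12) + (-4) = 80 — in agreement.
Step 4: x = -2*(80) + (2)*(-30) + (-4) = -224 — same as recorded.
Step 5: x = -2*(-224) + (2)*(80) + (-4) = 604 — same as recorded.
Step 6: x = -2*(604) + (2)*(-224) + (-4) = -1660 — consistent with the printout.
Step 7: x = -2*(-1660) + (2)*(604) + (-4) = 4524 — exactly as logged.
Step 8: x = -2*(4524) + (2)*(-1660) + (-4) = -12372 — no discrepancy.
Every step is consistent.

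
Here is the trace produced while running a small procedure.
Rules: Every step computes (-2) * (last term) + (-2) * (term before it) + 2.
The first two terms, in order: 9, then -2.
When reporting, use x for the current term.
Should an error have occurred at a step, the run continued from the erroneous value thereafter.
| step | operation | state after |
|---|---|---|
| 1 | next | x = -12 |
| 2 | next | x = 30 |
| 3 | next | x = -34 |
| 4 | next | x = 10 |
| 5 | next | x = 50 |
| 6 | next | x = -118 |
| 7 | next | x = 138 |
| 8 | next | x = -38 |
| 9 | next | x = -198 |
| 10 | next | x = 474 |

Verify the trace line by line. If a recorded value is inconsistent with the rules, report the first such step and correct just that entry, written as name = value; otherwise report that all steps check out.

no error

Step 1: x = -2*(-2) + (-2)*(9) + (2) = -12 — no discrepancy.
Step 2: x = -2*(-12) + (-2)*(-2) + (2) = 30 — no discrepancy.
Step 3: x = -2*(30) + (-2)*(-12) + (2) = -34 — in agreement.
Step 4: x = -2*(-34) + (-2)*(30) + (2) = 10 — matches.
Step 5: x = -2*(10) + (-2)*(-34) + (2) = 50 — consistent with the trace.
Step 6: x = -2*(50) + (-2)*(10) + (2) = -118 — consistent with the trace.
Step 7: x = -2*(-118) + (-2)*(50) + (2) = 138 — checks out.
Step 8: x = -2*(138) + (-2)*(-118) + (2) = -38 — verified.
Step 9: x = -2*(-38) + (-2)*(138) + (2) = -198 — no discrepancy.
Step 10: x = -2*(-198) + (-2)*(-38) + (2) = 474 — agrees with the trace.
The whole run recomputes cleanly — no discrepancies.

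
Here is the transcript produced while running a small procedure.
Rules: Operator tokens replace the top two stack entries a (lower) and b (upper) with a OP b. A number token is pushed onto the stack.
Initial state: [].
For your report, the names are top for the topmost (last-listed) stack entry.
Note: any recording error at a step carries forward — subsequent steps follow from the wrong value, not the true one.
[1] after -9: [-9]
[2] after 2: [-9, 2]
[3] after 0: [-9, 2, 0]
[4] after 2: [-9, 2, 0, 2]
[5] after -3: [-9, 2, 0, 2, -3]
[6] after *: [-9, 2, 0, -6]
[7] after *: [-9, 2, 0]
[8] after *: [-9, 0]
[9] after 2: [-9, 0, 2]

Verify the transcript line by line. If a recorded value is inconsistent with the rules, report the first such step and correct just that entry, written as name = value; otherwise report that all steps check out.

Step 1: push -9: top = -9 — verified.
Step 2: push 2: top = 2 — same as recorded.
Step 3: push 0: top = 0 — consistent with the transcript.
Step 4: push 2: top = 2 — verified.
Step 5: push -3: top = -3 — exactly as logged.
Step 6: 2 * -3 = -6 — matches.
Step 7: 0 * -6 = 0 — checks out.
Step 8: 2 * 0 = 0 — checks out.
Step 9: push 2: top = 2 — in agreement.
Nothing is out of place; the run is error-free.

no error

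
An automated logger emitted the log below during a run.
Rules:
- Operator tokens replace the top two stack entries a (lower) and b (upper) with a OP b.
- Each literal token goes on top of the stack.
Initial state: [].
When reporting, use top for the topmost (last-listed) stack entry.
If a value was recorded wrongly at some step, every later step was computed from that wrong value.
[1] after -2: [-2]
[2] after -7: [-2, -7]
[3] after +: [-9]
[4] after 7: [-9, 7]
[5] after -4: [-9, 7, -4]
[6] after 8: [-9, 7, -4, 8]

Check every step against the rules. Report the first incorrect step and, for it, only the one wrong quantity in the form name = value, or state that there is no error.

step 1: push -2: top = -2 -> in agreement
step 2: push -7: top = -7 -> consistent with the log
step 3: -2 + -7 = -9 -> consistent with the log
step 4: push 7: top = 7 -> consistent with the log
step 5: push -4: top = -4 -> verified
step 6: push 8: top = 8 -> in agreement
Every step is consistent.

no error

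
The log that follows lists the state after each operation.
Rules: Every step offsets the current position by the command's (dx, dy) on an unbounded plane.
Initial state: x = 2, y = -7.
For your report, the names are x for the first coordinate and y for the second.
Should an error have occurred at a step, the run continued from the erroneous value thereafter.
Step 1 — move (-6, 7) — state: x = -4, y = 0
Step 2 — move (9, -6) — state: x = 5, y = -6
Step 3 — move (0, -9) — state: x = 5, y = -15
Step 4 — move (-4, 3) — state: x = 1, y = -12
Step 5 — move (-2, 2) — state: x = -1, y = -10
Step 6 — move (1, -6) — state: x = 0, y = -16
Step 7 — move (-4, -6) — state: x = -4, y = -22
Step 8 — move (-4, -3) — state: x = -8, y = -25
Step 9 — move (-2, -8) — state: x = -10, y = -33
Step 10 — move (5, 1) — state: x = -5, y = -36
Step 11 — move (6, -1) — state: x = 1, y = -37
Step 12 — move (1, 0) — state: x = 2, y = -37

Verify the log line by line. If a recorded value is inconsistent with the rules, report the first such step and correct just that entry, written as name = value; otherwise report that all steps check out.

1. x = 2 + (-6) = -4, y = -7 + (7) = 0 (same as recorded)
2. x = -4 + (9) = 5, y = 0 + (-6) = -6 (matches)
3. x = 5 + (0) = 5, y = -6 + (-9) = -15 (same as recorded)
4. x = 5 + (-4) = 1, y = -15 + (3) = -12 (matches)
5. x = 1 + (-2) = -1, y = -12 + (2) = -10 (verified)
6. x = -1 + (1) = 0, y = -10 + (-6) = -16 (checks out)
7. x = 0 + (-4) = -4, y = -16 + (-6) = -22 (verified)
8. x = -4 + (-4) = -8, y = -22 + (-3) = -25 (exactly as logged)
9. x = -8 + (-2) = -10, y = -25 + (-8) = -33 (confirmed correct)
10. x = -10 + (5) = -5, y = -33 + (1) = -32 (the log disagrees here)
The earliest wrong entry is at step 10: it should read y = -32.

step 10, y = -32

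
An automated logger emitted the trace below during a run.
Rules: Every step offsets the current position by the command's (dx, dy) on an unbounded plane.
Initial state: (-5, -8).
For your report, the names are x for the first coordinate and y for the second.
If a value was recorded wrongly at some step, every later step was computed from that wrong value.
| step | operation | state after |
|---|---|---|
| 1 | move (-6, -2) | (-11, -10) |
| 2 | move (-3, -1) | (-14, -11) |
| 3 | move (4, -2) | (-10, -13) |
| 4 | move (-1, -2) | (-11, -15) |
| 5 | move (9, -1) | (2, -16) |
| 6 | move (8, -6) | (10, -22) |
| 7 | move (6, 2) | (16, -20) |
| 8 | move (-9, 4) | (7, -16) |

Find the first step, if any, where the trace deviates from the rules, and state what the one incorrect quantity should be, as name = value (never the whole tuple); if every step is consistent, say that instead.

step 5, x = -2

Recomputing the run from the initial state:
step 1: x = -11, y = -10
step 2: x = -14, y = -11
step 3: x = -10, y = -13
step 4: x = -11, y = -15
step 5: x = -2, y = -16
step 6: x = 6, y = -22
step 7: x = 12, y = -20
step 8: x = 3, y = -16
The first disagreement with the trace is at step 5, where the value should be x = -2.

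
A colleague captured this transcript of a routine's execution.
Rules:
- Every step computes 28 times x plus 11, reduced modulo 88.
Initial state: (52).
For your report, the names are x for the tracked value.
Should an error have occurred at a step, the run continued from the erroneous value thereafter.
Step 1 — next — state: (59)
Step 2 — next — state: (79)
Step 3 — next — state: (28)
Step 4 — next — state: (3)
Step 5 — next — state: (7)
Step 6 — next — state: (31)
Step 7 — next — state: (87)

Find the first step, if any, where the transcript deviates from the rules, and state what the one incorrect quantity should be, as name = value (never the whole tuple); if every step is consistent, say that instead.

Recomputing the run from the initial state:
step 1: x = 59
step 2: x = 79
step 3: x = 23
step 4: x = 39
step 5: x = 47
step 6: x = 7
step 7: x = 31
The first disagreement with the transcript is at step 3, where the value should be x = 23.

step 3, x = 23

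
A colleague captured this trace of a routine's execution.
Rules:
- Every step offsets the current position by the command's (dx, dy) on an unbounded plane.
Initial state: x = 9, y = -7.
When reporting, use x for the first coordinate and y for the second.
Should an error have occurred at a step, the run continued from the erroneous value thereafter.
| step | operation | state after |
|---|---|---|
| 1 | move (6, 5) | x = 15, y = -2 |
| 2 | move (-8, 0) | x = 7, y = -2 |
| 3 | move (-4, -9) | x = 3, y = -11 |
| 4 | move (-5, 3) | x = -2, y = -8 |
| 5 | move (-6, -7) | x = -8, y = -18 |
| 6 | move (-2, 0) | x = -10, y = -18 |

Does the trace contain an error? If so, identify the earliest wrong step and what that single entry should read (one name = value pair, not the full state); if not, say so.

step 1: x = 9 + (6) = 15, y = -7 + (5) = -2 -> confirmed correct
step 2: x = 15 + (-8) = 7, y = -2 + (0) = -2 -> matches
step 3: x = 7 + (-4) = 3, y = -2 + (-9) = -11 -> confirmed correct
step 4: x = 3 + (-5) = -2, y = -11 + (3) = -8 -> no discrepancy
step 5: x = -2 + (-6) = -8, y = -8 + (-7) = -15 -> the trace disagrees here
Step 5 is the first one off; corrected, y = -15.

step 5, y = -15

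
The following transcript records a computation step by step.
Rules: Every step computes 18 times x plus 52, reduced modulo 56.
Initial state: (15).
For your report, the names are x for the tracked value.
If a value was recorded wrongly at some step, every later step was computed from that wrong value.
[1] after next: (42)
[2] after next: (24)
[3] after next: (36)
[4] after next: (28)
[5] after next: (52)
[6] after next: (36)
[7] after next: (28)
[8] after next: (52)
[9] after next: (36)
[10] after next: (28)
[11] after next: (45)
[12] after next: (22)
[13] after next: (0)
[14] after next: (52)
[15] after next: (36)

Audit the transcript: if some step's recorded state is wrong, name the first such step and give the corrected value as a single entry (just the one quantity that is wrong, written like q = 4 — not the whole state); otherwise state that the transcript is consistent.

step 11, x = 52

Step 1: x = (18*15 + 52) mod 56 = 42 — agrees with the transcript.
Step 2: x = (18*42 + 52) mod 56 = 24 — verified.
Step 3: x = (18*24 + 52) mod 56 = 36 — matches.
Step 4: x = (18*36 + 52) mod 56 = 28 — matches.
Step 5: x = (18*28 + 52) mod 56 = 52 — exactly as logged.
Step 6: x = (18*52 + 52) mod 56 = 36 — checks out.
Step 7: x = (18*36 + 52) mod 56 = 28 — exactly as logged.
Step 8: x = (18*28 + 52) mod 56 = 52 — checks out.
Step 9: x = (18*52 + 52) mod 56 = 36 — confirmed correct.
Step 10: x = (18*36 + 52) mod 56 = 28 — same as recorded.
Step 11: x = (18*28 + 52) mod 56 = 52 — first mismatch against the transcript.
That makes step 11 the first incorrect line — x = 52 is what it should show.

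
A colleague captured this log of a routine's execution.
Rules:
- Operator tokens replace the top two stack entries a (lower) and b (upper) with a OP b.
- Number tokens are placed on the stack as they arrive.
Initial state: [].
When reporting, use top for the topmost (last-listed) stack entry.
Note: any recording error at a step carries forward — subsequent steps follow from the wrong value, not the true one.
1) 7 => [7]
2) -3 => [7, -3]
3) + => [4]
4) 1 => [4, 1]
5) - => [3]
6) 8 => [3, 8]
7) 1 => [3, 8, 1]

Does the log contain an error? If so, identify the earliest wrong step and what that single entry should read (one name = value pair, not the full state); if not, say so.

no error

1. push 7: top = 7 (same as recorded)
2. push -3: top = -3 (agrees with the log)
3. 7 + -3 = 4 (confirmed correct)
4. push 1: top = 1 (exactly as logged)
5. 4 - 1 = 3 (verified)
6. push 8: top = 8 (no discrepancy)
7. push 1: top = 1 (matches)
The recomputation confirms every line.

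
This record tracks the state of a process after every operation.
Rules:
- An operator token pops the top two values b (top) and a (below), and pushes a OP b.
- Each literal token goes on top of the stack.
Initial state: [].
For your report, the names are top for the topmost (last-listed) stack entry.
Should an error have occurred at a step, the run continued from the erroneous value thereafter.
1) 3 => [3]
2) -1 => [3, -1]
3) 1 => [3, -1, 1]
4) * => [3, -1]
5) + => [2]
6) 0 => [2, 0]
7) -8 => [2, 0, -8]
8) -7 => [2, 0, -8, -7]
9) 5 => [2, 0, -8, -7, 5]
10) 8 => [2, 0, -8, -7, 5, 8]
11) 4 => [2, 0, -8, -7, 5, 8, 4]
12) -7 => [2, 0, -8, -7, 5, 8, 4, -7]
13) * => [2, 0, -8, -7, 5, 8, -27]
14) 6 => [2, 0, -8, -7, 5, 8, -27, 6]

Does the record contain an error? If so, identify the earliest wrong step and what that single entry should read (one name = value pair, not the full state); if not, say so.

step 13, top = -28

1. push 3: top = 3 (consistent with the record)
2. push -1: top = -1 (matches)
3. push 1: top = 1 (in agreement)
4. -1 * 1 = -1 (matches)
5. 3 + -1 = 2 (exactly as logged)
6. push 0: top = 0 (verified)
7. push -8: top = -8 (agrees with the record)
8. push -7: top = -7 (confirmed correct)
9. push 5: top = 5 (matches)
10. push 8: top = 8 (confirmed correct)
11. push 4: top = 4 (matches)
12. push -7: top = -7 (checks out)
13. 4 * -7 = -28 (the entry is off here)
Step 13 is the first one off; corrected, top = -28.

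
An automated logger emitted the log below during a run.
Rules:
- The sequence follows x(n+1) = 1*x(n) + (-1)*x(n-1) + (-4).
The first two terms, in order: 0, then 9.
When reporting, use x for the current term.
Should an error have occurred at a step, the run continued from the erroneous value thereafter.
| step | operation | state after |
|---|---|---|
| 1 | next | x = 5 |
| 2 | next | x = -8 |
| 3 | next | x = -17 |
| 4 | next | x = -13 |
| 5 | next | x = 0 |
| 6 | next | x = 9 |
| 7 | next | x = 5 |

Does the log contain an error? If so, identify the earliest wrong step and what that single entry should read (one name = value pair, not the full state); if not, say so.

no error

step 1: x = 1*(9) + (-1)*(0) + (-4) = 5 -> matches
step 2: x = 1*(5) + (-1)*(9) + (-4) = -8 -> verified
step 3: x = 1*(-8) + (-1)*(5) + (-4) = -17 -> agrees with the log
step 4: x = 1*(-17) + (-1)*(-8) + (-4) = -13 -> same as recorded
step 5: x = 1*(-13) + (-1)*(-17) + (-4) = 0 -> confirmed correct
step 6: x = 1*(0) + (-1)*(-13) + (-4) = 9 -> matches
step 7: x = 1*(9) + (-1)*(0) + (-4) = 5 -> consistent with the log
Nothing is out of place; the run is error-free.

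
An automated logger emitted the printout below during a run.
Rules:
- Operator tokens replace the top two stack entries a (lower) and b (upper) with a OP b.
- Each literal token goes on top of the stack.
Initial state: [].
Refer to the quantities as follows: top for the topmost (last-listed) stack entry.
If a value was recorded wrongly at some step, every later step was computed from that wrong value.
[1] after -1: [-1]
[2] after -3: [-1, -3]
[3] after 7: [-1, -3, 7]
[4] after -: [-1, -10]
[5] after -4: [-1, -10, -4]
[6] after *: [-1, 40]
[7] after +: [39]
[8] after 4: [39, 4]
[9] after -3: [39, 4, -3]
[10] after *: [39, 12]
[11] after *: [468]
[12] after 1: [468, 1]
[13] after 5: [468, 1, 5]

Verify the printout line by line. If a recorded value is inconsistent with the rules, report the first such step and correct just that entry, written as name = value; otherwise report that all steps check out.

step 10, top = -12

Recomputing the run from the initial state:
step 1: [-1]
step 2: [-1, -3]
step 3: [-1, -3, 7]
step 4: [-1, -10]
step 5: [-1, -10, -4]
step 6: [-1, 40]
step 7: [39]
step 8: [39, 4]
step 9: [39, 4, -3]
step 10: [39, -12]
step 11: [-468]
step 12: [-468, 1]
step 13: [-468, 1, 5]
The first disagreement with the printout is at step 10, where the value should be top = -12.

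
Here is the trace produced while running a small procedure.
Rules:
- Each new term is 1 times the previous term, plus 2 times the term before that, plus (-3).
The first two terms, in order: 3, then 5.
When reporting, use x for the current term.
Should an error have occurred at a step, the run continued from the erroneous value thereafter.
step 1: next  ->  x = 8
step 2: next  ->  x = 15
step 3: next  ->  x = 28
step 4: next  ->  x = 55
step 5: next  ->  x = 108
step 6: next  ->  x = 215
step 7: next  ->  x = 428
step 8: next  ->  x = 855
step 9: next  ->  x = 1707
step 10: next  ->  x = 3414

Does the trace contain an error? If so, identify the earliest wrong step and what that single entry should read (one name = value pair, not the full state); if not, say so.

step 9, x = 1708

step 1: x = 1*(5) + (2)*(3) + (-3) = 8 -> in agreement
step 2: x = 1*(8) + (2)*(5) + (-3) = 15 -> agrees with the trace
step 3: x = 1*(15) + (2)*(8) + (-3) = 28 -> consistent with the trace
step 4: x = 1*(28) + (2)*(15) + (-3) = 55 -> exactly as logged
step 5: x = 1*(55) + (2)*(28) + (-3) = 108 -> matches
step 6: x = 1*(108) + (2)*(55) + (-3) = 215 -> exactly as logged
step 7: x = 1*(215) + (2)*(108) + (-3) = 428 -> agrees with the trace
step 8: x = 1*(428) + (2)*(215) + (-3) = 855 -> agrees with the trace
step 9: x = 1*(855) + (2)*(428) + (-3) = 1708 -> first mismatch against the trace
First incorrect step: 9; the correct value is x = 1708.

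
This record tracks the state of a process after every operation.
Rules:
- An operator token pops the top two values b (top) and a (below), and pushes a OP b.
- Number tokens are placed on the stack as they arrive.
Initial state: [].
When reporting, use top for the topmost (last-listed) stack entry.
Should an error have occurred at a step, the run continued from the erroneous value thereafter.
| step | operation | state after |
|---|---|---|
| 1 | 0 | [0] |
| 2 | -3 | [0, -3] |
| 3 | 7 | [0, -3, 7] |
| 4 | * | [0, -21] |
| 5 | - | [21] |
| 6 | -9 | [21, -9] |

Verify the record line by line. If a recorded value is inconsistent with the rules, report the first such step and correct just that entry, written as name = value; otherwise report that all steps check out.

no error

step 1: push 0: top = 0 -> exactly as logged
step 2: push -3: top = -3 -> exactly as logged
step 3: push 7: top = 7 -> agrees with the record
step 4: -3 * 7 = -21 -> checks out
step 5: 0 - -21 = 21 -> same as recorded
step 6: push -9: top = -9 -> matches
All steps check out; nothing to correct.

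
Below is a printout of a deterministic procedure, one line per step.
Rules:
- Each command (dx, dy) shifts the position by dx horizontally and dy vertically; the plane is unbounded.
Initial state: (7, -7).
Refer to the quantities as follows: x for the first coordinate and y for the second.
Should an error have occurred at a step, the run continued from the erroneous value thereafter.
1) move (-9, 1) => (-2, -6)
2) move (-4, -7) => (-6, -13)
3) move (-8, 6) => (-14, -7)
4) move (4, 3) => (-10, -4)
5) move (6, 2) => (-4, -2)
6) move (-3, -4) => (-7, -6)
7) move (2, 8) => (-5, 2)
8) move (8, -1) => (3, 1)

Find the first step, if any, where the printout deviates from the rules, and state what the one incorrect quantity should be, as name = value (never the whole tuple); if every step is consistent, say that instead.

Recomputing the run from the initial state:
step 1: x = -2, y = -6
step 2: x = -6, y = -13
step 3: x = -14, y = -7
step 4: x = -10, y = -4
step 5: x = -4, y = -2
step 6: x = -7, y = -6
step 7: x = -5, y = 2
step 8: x = 3, y = 1
This matches the printout at every step.

no error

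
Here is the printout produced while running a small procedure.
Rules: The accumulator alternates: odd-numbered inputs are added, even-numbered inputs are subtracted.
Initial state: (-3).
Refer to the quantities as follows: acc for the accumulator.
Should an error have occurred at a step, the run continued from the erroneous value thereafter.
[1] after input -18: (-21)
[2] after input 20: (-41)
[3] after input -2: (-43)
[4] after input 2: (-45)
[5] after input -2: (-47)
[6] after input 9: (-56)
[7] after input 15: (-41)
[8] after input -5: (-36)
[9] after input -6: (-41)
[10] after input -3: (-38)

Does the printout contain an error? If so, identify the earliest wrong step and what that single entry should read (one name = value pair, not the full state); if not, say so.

step 9, acc = -42

step 1: acc = -3 + -18 = -21 -> in agreement
step 2: acc = -21 - 20 = -41 -> same as recorded
step 3: acc = -41 + -2 = -43 -> exactly as logged
step 4: acc = -43 - 2 = -45 -> matches
step 5: acc = -45 + -2 = -47 -> in agreement
step 6: acc = -47 - 9 = -56 -> in agreement
step 7: acc = -56 + 15 = -41 -> same as recorded
step 8: acc = -41 - -5 = -36 -> in agreement
step 9: acc = -36 + -6 = -42 -> the printout has a different value
That makes step 9 the first incorrect line — acc = -42 is what it should show.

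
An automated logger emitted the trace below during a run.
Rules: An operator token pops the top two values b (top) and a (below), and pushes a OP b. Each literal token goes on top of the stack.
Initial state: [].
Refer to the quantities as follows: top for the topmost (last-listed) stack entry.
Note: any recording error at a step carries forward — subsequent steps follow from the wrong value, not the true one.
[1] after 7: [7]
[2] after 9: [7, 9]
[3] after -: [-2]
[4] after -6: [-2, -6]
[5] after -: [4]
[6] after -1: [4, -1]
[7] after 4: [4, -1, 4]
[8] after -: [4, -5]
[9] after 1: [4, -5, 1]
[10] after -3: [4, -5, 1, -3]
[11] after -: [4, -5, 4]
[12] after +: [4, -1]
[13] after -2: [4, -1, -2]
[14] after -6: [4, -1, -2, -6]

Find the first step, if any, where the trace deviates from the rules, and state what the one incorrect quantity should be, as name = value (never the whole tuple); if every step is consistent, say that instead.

no error

Recomputing the run from the initial state:
step 1: [7]
step 2: [7, 9]
step 3: [-2]
step 4: [-2, -6]
step 5: [4]
step 6: [4, -1]
step 7: [4, -1, 4]
step 8: [4, -5]
step 9: [4, -5, 1]
step 10: [4, -5, 1, -3]
step 11: [4, -5, 4]
step 12: [4, -1]
step 13: [4, -1, -2]
step 14: [4, -1, -2, -6]
This matches the trace at every step.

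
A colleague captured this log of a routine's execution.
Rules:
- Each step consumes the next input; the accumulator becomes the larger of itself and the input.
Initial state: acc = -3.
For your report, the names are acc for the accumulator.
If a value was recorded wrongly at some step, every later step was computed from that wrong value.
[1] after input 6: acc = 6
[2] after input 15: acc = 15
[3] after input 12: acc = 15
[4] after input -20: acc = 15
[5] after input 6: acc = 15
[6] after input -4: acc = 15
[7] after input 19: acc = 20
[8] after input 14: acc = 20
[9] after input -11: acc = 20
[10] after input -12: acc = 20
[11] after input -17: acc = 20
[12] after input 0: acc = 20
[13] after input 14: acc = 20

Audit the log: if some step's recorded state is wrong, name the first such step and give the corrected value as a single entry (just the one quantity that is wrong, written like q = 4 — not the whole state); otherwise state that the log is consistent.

step 7, acc = 19

Recomputing the run from the initial state:
step 1: acc = 6
step 2: acc = 15
step 3: acc = 15
step 4: acc = 15
step 5: acc = 15
step 6: acc = 15
step 7: acc = 19
step 8: acc = 19
step 9: acc = 19
step 10: acc = 19
step 11: acc = 19
step 12: acc = 19
step 13: acc = 19
The first disagreement with the log is at step 7, where the value should be acc = 19.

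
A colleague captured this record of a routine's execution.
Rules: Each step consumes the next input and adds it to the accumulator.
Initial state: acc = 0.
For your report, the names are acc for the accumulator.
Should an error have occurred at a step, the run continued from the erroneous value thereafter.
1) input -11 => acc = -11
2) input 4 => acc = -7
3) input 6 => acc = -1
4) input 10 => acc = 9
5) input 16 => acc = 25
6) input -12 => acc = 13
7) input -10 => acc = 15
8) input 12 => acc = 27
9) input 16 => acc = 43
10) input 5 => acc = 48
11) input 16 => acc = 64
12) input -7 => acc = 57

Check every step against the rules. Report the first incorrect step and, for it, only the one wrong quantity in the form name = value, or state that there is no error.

Recomputing the run from the initial state:
step 1: acc = -11
step 2: acc = -7
step 3: acc = -1
step 4: acc = 9
step 5: acc = 25
step 6: acc = 13
step 7: acc = 3
step 8: acc = 15
step 9: acc = 31
step 10: acc = 36
step 11: acc = 52
step 12: acc = 45
The first disagreement with the record is at step 7, where the value should be acc = 3.

step 7, acc = 3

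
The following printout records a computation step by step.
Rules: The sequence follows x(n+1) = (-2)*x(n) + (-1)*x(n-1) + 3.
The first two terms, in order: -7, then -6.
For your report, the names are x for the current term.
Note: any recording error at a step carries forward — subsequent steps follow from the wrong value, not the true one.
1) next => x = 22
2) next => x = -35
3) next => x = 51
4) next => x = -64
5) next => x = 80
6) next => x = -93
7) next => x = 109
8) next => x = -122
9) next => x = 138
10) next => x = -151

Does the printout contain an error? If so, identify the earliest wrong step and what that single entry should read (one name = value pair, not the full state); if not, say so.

no error

Recomputing the run from the initial state:
step 1: x = 22
step 2: x = -35
step 3: x = 51
step 4: x = -64
step 5: x = 80
step 6: x = -93
step 7: x = 109
step 8: x = -122
step 9: x = 138
step 10: x = -151
This matches the printout at every step.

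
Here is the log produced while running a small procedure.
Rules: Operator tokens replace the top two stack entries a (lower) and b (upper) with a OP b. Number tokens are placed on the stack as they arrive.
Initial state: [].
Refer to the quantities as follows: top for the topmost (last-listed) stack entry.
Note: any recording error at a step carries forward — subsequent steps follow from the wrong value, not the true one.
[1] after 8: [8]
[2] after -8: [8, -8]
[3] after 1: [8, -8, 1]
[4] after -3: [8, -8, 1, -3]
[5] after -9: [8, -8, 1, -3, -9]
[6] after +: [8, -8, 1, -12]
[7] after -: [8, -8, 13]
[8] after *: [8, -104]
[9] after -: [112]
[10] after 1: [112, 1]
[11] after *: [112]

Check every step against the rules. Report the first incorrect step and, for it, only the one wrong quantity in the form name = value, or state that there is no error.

1. push 8: top = 8 (same as recorded)
2. push -8: top = -8 (confirmed correct)
3. push 1: top = 1 (in agreement)
4. push -3: top = -3 (no discrepancy)
5. push -9: top = -9 (confirmed correct)
6. -3 + -9 = -12 (agrees with the log)
7. 1 - -12 = 13 (consistent with the log)
8. -8 * 13 = -104 (exactly as logged)
9. 8 - -104 = 112 (agrees with the log)
10. push 1: top = 1 (no discrepancy)
11. 112 * 1 = 112 (no discrepancy)
Nothing is out of place; the run is error-free.

no error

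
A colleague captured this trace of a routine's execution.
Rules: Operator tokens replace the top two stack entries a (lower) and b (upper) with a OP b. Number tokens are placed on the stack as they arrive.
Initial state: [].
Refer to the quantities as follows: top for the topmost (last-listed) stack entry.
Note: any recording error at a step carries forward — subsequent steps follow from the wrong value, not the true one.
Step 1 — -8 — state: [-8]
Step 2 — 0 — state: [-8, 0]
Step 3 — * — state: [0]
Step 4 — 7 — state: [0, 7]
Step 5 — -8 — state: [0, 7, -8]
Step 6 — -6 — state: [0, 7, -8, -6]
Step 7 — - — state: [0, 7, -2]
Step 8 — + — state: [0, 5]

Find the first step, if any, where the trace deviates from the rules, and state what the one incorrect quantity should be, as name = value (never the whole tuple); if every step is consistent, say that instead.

no error

1. push -8: top = -8 (matches)
2. push 0: top = 0 (consistent with the trace)
3. -8 * 0 = 0 (no discrepancy)
4. push 7: top = 7 (checks out)
5. push -8: top = -8 (matches)
6. push -6: top = -6 (no discrepancy)
7. -8 - -6 = -2 (checks out)
8. 7 + -2 = 5 (exactly as logged)
All steps check out; nothing to correct.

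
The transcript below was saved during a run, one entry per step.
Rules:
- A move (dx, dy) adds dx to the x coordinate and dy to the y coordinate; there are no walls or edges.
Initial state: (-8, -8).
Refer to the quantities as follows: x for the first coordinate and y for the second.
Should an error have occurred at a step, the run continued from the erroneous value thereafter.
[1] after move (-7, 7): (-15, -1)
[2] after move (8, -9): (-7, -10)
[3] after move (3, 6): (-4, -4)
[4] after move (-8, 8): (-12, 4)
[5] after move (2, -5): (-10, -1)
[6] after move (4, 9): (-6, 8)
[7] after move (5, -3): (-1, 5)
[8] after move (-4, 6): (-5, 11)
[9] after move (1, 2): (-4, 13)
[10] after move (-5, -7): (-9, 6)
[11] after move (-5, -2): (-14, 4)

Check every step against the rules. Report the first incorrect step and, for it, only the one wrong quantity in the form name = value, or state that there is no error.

no error

Recomputing the run from the initial state:
step 1: x = -15, y = -1
step 2: x = -7, y = -10
step 3: x = -4, y = -4
step 4: x = -12, y = 4
step 5: x = -10, y = -1
step 6: x = -6, y = 8
step 7: x = -1, y = 5
step 8: x = -5, y = 11
step 9: x = -4, y = 13
step 10: x = -9, y = 6
step 11: x = -14, y = 4
This matches the transcript at every step.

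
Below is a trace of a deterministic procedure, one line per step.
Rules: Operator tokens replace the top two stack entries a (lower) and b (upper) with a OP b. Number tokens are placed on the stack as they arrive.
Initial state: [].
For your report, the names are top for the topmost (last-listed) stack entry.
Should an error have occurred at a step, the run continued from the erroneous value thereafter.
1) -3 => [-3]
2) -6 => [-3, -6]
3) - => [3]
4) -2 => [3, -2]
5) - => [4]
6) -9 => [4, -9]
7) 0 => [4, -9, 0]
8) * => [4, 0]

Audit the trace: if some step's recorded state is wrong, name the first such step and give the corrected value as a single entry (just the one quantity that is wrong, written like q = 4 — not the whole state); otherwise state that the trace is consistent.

Recomputing the run from the initial state:
step 1: [-3]
step 2: [-3, -6]
step 3: [3]
step 4: [3, -2]
step 5: [5]
step 6: [5, -9]
step 7: [5, -9, 0]
step 8: [5, 0]
The first disagreement with the trace is at step 5, where the value should be top = 5.

step 5, top = 5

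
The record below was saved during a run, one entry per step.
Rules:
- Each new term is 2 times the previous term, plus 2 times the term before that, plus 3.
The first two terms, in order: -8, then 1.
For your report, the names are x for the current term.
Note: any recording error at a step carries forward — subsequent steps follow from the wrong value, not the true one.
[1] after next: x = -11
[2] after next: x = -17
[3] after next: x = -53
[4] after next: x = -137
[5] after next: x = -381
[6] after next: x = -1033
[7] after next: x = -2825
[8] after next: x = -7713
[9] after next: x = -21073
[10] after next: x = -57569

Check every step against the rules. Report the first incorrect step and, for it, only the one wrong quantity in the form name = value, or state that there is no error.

Step 1: x = 2*(1) + (2)*(-8) + (3) = -11 — exactly as logged.
Step 2: x = 2*(-11) + (2)*(1) + (3) = -17 — consistent with the record.
Step 3: x = 2*(-17) + (2)*(-11) + (3) = -53 — matches.
Step 4: x = 2*(-53) + (2)*(-17) + (3) = -137 — verified.
Step 5: x = 2*(-137) + (2)*(-53) + (3) = -377 — the entry is off here.
Step 5 is the first one off; corrected, x = -377.

step 5, x = -377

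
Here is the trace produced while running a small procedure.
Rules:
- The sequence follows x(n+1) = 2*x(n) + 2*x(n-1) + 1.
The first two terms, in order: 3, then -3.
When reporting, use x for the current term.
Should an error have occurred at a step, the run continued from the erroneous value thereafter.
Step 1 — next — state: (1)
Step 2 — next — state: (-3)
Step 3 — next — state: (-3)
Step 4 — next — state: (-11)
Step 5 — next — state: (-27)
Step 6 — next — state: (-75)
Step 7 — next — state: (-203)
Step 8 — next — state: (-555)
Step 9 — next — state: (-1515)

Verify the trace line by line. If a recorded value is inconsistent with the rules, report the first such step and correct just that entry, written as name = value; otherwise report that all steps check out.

no error

1. x = 2*(-3) + (2)*(3) + (1) = 1 (no discrepancy)
2. x = 2*(1) + (2)*(-3) + (1) = -3 (verified)
3. x = 2*(-3) + (2)*(1) + (1) = -3 (matches)
4. x = 2*(-3) + (2)*(-3) + (1) = -11 (consistent with the trace)
5. x = 2*(-11) + (2)*(-3) + (1) = -27 (consistent with the trace)
6. x = 2*(-27) + (2)*(-11) + (1) = -75 (agrees with the trace)
7. x = 2*(-75) + (2)*(-27) + (1) = -203 (in agreement)
8. x = 2*(-203) + (2)*(-75) + (1) = -555 (matches)
9. x = 2*(-555) + (2)*(-203) + (1) = -1515 (agrees with the trace)
Every step is consistent.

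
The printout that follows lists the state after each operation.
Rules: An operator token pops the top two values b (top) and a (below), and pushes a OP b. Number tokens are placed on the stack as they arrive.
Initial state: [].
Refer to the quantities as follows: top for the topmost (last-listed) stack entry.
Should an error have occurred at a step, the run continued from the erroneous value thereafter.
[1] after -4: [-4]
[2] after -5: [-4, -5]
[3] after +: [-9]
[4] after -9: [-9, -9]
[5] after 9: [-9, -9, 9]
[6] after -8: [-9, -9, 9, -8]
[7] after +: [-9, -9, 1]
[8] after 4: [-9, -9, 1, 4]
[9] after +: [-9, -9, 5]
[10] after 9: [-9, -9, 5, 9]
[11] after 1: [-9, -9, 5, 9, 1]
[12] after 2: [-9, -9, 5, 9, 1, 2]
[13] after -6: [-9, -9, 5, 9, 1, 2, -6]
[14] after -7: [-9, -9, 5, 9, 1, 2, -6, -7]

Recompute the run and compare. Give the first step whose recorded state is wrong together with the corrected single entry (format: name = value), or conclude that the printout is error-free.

Recomputing the run from the initial state:
step 1: [-4]
step 2: [-4, -5]
step 3: [-9]
step 4: [-9, -9]
step 5: [-9, -9, 9]
step 6: [-9, -9, 9, -8]
step 7: [-9, -9, 1]
step 8: [-9, -9, 1, 4]
step 9: [-9, -9, 5]
step 10: [-9, -9, 5, 9]
step 11: [-9, -9, 5, 9, 1]
step 12: [-9, -9, 5, 9, 1, 2]
step 13: [-9, -9, 5, 9, 1, 2, -6]
step 14: [-9, -9, 5, 9, 1, 2, -6, -7]
This matches the printout at every step.

no error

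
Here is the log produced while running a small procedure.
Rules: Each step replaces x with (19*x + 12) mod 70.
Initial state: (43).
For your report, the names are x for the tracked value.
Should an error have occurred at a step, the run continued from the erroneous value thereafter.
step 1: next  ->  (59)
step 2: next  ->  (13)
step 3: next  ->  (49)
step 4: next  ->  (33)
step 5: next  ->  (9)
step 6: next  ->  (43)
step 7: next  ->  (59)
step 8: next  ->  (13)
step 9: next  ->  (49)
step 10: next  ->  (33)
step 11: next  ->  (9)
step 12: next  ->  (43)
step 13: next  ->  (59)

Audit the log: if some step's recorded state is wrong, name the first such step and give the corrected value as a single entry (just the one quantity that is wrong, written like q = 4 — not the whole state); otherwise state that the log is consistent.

no error

Step 1: x = (19*43 + 12) mod 70 = 59 — agrees with the log.
Step 2: x = (19*59 + 12) mod 70 = 13 — checks out.
Step 3: x = (19*13 + 12) mod 70 = 49 — exactly as logged.
Step 4: x = (19*49 + 12) mod 70 = 33 — agrees with the log.
Step 5: x = (19*33 + 12) mod 70 = 9 — confirmed correct.
Step 6: x = (19*9 + 12) mod 70 = 43 — no discrepancy.
Step 7: x = (19*43 + 12) mod 70 = 59 — exactly as logged.
Step 8: x = (19*59 + 12) mod 70 = 13 — exactly as logged.
Step 9: x = (19*13 + 12) mod 70 = 49 — matches.
Step 10: x = (19*49 + 12) mod 70 = 33 — consistent with the log.
Step 11: x = (19*33 + 12) mod 70 = 9 — agrees with the log.
Step 12: x = (19*9 + 12) mod 70 = 43 — checks out.
Step 13: x = (19*43 + 12) mod 70 = 59 — exactly as logged.
The whole run recomputes cleanly — no discrepancies.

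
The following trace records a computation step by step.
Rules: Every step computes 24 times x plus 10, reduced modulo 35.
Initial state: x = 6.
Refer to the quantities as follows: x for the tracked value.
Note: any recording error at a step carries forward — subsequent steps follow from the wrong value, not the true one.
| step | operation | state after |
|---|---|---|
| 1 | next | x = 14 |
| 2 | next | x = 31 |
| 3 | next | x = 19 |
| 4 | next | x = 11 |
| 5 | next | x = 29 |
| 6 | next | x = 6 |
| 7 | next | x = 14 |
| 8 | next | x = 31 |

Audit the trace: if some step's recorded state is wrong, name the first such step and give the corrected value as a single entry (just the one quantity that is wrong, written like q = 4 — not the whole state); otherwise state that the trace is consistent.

no error

Recomputing the run from the initial state:
step 1: x = 14
step 2: x = 31
step 3: x = 19
step 4: x = 11
step 5: x = 29
step 6: x = 6
step 7: x = 14
step 8: x = 31
This matches the trace at every step.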